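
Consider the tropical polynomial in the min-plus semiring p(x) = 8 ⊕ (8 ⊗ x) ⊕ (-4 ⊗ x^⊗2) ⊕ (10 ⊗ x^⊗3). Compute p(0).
p(0) = -4

A tropical monomial a ⊗ x^⊗i evaluates to a + i · x. Evaluating each term at x = 0:
  Term 0 contributes 8 + 0 · 0 = 8
  Term 1 contributes 8 + 1 · 0 = 8
  Term 2 contributes -4 + 2 · 0 = -4
  Term 3 contributes 10 + 3 · 0 = 10
p(0) = ⊕ of these = min[8, 8, -4, 10] = -4.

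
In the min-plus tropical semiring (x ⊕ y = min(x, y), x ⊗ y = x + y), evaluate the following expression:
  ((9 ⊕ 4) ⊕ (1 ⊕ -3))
((9 ⊕ 4) ⊕ (1 ⊕ -3)) = -3

Expand innermost to outermost. Recall ⊕ takes the minimum of its arguments and ⊗ takes their sum. Working out the expression ((9 ⊕ 4) ⊕ (1 ⊕ -3)) gives -3.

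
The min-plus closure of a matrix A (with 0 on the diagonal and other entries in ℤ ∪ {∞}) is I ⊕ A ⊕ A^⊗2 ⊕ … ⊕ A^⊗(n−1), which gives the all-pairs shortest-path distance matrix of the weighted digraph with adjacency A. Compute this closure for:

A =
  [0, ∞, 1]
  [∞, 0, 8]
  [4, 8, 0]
Closure =
  [0, 9, 1]
  [12, 0, 8]
  [4, 8, 0]

This is the Floyd-Warshall all-pairs shortest-path computation. For each intermediate vertex k = 0, 1, …, 2, update dist[i][j] ← min(dist[i][j], dist[i][k] + dist[k][j]). The final matrix gives, for each (i, j), the minimum total weight of any directed path from i to j (possibly empty when i = j).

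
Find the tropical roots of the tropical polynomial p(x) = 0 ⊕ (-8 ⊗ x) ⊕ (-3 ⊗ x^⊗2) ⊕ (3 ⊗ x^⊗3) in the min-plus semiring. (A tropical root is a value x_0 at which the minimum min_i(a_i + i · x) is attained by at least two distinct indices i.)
Roots: {-6, -5, 8}

Each tropical root is a break point of the lower envelope of the lines y = a_i + i · x (there are 4 lines, with slopes 0, 1, ..., 3). Only the lines that attain the minimum somewhere contribute to roots; other lines are dominated. Here the surviving (envelope) indices are i = 3, i = 2, i = 1, i = 0.
Intersections between consecutive envelope lines give the roots: for adjacent envelope indices i < j the intersection is x = (a_i − a_j) / (j − i). Reading off the sorted break points: {-6, -5, 8}.
Verification: at each break x_0, at least two indices attain the minimum of min_i(a_i + i · x_0).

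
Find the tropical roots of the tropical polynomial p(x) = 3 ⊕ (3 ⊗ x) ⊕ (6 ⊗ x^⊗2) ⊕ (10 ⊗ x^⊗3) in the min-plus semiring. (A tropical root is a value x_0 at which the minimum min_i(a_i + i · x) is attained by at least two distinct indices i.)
Roots: {-4, -3, 0}

Each tropical root is a break point of the lower envelope of the lines y = a_i + i · x (there are 4 lines, with slopes 0, 1, ..., 3). Only the lines that attain the minimum somewhere contribute to roots; other lines are dominated. Here the surviving (envelope) indices are i = 3, i = 2, i = 1, i = 0.
Intersections between consecutive envelope lines give the roots: for adjacent envelope indices i < j the intersection is x = (a_i − a_j) / (j − i). Reading off the sorted break points: {-4, -3, 0}.
Verification: at each break x_0, at least two indices attain the minimum of min_i(a_i + i · x_0).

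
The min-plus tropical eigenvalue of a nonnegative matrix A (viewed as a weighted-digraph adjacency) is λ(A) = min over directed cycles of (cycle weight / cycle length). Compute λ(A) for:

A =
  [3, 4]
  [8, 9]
λ(A) = 3

Enumerate directed cycles and compute their means (weight / length). Sample:
  cycle 0 → 0: weight = 3, length = 1, mean = 3/1 ≈ 3.000
  cycle 1 → 1: weight = 9, length = 1, mean = 9/1 ≈ 9.000
  cycle 0 → 1 → 0: weight = 12, length = 2, mean = 12/2 ≈ 6.000
  cycle 1 → 0 → 1: weight = 12, length = 2, mean = 12/2 ≈ 6.000
Minimum mean = 3.000, attained e.g. along the cycle 0 → 0 with weight 3 and length 1. So λ(A) = 3/1 = 3.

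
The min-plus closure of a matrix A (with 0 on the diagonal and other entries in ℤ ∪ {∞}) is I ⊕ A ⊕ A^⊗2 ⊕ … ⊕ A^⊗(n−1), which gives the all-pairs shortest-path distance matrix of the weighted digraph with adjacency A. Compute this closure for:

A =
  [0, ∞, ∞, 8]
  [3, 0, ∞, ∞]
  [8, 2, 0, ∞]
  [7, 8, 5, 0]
Closure =
  [0, 15, 13, 8]
  [3, 0, 16, 11]
  [5, 2, 0, 13]
  [7, 7, 5, 0]

This is the Floyd-Warshall all-pairs shortest-path computation. For each intermediate vertex k = 0, 1, …, 3, update dist[i][j] ← min(dist[i][j], dist[i][k] + dist[k][j]). The final matrix gives, for each (i, j), the minimum total weight of any directed path from i to j (possibly empty when i = j).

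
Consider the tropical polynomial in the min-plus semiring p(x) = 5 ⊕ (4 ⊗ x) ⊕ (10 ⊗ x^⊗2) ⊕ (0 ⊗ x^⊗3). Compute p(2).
p(2) = 5

A tropical monomial a ⊗ x^⊗i evaluates to a + i · x. Evaluating each term at x = 2:
  Term 0 contributes 5 + 0 · 2 = 5
  Term 1 contributes 4 + 1 · 2 = 6
  Term 2 contributes 10 + 2 · 2 = 14
  Term 3 contributes 0 + 3 · 2 = 6
p(2) = ⊕ of these = min[5, 6, 14, 6] = 5.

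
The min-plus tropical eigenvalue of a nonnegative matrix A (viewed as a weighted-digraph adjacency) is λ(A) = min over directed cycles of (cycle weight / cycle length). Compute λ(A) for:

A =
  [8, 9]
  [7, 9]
λ(A) = 8

Enumerate directed cycles and compute their means (weight / length). Sample:
  cycle 0 → 0: weight = 8, length = 1, mean = 8/1 ≈ 8.000
  cycle 1 → 1: weight = 9, length = 1, mean = 9/1 ≈ 9.000
  cycle 0 → 1 → 0: weight = 16, length = 2, mean = 16/2 ≈ 8.000
  cycle 1 → 0 → 1: weight = 16, length = 2, mean = 16/2 ≈ 8.000
Minimum mean = 8.000, attained e.g. along the cycle 0 → 0 with weight 8 and length 1. So λ(A) = 8/1 = 8.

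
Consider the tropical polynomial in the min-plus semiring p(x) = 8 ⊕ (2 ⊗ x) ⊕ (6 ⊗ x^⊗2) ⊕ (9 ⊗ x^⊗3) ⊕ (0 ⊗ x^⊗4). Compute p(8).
p(8) = 8

A tropical monomial a ⊗ x^⊗i evaluates to a + i · x. Evaluating each term at x = 8:
  Term 0 contributes 8 + 0 · 8 = 8
  Term 1 contributes 2 + 1 · 8 = 10
  Term 2 contributes 6 + 2 · 8 = 22
  Term 3 contributes 9 + 3 · 8 = 33
  Term 4 contributes 0 + 4 · 8 = 32
p(8) = ⊕ of these = min[8, 10, 22, 33, 32] = 8.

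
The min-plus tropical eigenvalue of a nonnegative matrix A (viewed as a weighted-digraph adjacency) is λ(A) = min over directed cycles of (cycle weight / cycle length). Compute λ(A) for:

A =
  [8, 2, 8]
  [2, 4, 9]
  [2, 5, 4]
λ(A) = 2

Enumerate directed cycles and compute their means (weight / length). Sample:
  cycle 0 → 0: weight = 8, length = 1, mean = 8/1 ≈ 8.000
  cycle 1 → 1: weight = 4, length = 1, mean = 4/1 ≈ 4.000
  cycle 2 → 2: weight = 4, length = 1, mean = 4/1 ≈ 4.000
  cycle 0 → 1 → 0: weight = 4, length = 2, mean = 4/2 ≈ 2.000
  cycle 0 → 2 → 0: weight = 10, length = 2, mean = 10/2 ≈ 5.000
  cycle 1 → 0 → 1: weight = 4, length = 2, mean = 4/2 ≈ 2.000
Minimum mean = 2.000, attained e.g. along the cycle 0 → 1 → 0 with weight 4 and length 2. So λ(A) = 4/2 = 2.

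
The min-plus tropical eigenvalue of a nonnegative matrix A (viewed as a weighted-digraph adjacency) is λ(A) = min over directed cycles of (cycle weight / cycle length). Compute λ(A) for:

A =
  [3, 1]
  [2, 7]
λ(A) = 3/2

Enumerate directed cycles and compute their means (weight / length). Sample:
  cycle 0 → 0: weight = 3, length = 1, mean = 3/1 ≈ 3.000
  cycle 1 → 1: weight = 7, length = 1, mean = 7/1 ≈ 7.000
  cycle 0 → 1 → 0: weight = 3, length = 2, mean = 3/2 ≈ 1.500
  cycle 1 → 0 → 1: weight = 3, length = 2, mean = 3/2 ≈ 1.500
Minimum mean = 1.500, attained e.g. along the cycle 0 → 1 → 0 with weight 3 and length 2. So λ(A) = 3/2 = 3/2.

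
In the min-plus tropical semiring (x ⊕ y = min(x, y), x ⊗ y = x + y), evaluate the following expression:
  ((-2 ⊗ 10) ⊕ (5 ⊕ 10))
((-2 ⊗ 10) ⊕ (5 ⊕ 10)) = 5

Expand innermost to outermost. Recall ⊕ takes the minimum of its arguments and ⊗ takes their sum. Working out the expression ((-2 ⊗ 10) ⊕ (5 ⊕ 10)) gives 5.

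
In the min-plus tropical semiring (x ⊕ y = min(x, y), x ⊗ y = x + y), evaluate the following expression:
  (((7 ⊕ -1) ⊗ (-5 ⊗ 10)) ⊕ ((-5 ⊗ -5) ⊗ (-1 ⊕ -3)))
(((7 ⊕ -1) ⊗ (-5 ⊗ 10)) ⊕ ((-5 ⊗ -5) ⊗ (-1 ⊕ -3))) = -13

Expand innermost to outermost. Recall ⊕ takes the minimum of its arguments and ⊗ takes their sum. Working out the expression (((7 ⊕ -1) ⊗ (-5 ⊗ 10)) ⊕ ((-5 ⊗ -5) ⊗ (-1 ⊕ -3))) gives -13.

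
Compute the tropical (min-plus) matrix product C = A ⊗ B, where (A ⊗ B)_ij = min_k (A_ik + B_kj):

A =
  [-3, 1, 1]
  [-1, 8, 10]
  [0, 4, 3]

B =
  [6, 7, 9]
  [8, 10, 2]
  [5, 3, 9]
A ⊗ B =
  [3, 4, 3]
  [5, 6, 8]
  [6, 6, 6]

Apply the min-plus product entry-by-entry:
  C[0][0] = min over k of (A[0][0] + B[0][0] = -3 + 6 = 3, A[0][1] + B[1][0] = 1 + 8 = 9, A[0][2] + B[2][0] = 1 + 5 = 6) = 3 (attained at k = 0)
  C[0][1] = min over k of (A[0][0] + B[0][1] = -3 + 7 = 4, A[0][1] + B[1][1] = 1 + 10 = 11, A[0][2] + B[2][1] = 1 + 3 = 4) = 4 (attained at k = 0)
  C[0][2] = min over k of (A[0][0] + B[0][2] = -3 + 9 = 6, A[0][1] + B[1][2] = 1 + 2 = 3, A[0][2] + B[2][2] = 1 + 9 = 10) = 3 (attained at k = 1)
  C[1][0] = min over k of (A[1][0] + B[0][0] = -1 + 6 = 5, A[1][1] + B[1][0] = 8 + 8 = 16, A[1][2] + B[2][0] = 10 + 5 = 15) = 5 (attained at k = 0)
  C[1][1] = min over k of (A[1][0] + B[0][1] = -1 + 7 = 6, A[1][1] + B[1][1] = 8 + 10 = 18, A[1][2] + B[2][1] = 10 + 3 = 13) = 6 (attained at k = 0)
  C[1][2] = min over k of (A[1][0] + B[0][2] = -1 + 9 = 8, A[1][1] + B[1][2] = 8 + 2 = 10, A[1][2] + B[2][2] = 10 + 9 = 19) = 8 (attained at k = 0)
  C[2][0] = min over k of (A[2][0] + B[0][0] = 0 + 6 = 6, A[2][1] + B[1][0] = 4 + 8 = 12, A[2][2] + B[2][0] = 3 + 5 = 8) = 6 (attained at k = 0)
  C[2][1] = min over k of (A[2][0] + B[0][1] = 0 + 7 = 7, A[2][1] + B[1][1] = 4 + 10 = 14, A[2][2] + B[2][1] = 3 + 3 = 6) = 6 (attained at k = 2)
  C[2][2] = min over k of (A[2][0] + B[0][2] = 0 + 9 = 9, A[2][1] + B[1][2] = 4 + 2 = 6, A[2][2] + B[2][2] = 3 + 9 = 12) = 6 (attained at k = 1)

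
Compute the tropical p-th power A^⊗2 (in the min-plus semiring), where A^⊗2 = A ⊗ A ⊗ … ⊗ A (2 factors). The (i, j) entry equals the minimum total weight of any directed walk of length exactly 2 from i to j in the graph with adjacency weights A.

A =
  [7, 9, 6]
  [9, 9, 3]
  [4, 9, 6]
A^⊗2 =
  [10, 15, 12]
  [7, 12, 9]
  [10, 13, 10]

Each entry (A^⊗2)_ij equals the minimum over all length-2 walks i = v_0 → v_1 → … → v_2 = j of Σ_t A[v_t][v_{t+1}]. For example, for (i, j) = (0, 2) we minimise over 3 possible intermediate vertex sequences; the minimum is 12, attained along the walk 0 → 1 → 2.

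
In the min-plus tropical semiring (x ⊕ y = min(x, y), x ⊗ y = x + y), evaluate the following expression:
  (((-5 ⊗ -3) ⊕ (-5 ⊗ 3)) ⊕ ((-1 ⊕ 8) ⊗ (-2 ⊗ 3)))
(((-5 ⊗ -3) ⊕ (-5 ⊗ 3)) ⊕ ((-1 ⊕ 8) ⊗ (-2 ⊗ 3))) = -8

Expand innermost to outermost. Recall ⊕ takes the minimum of its arguments and ⊗ takes their sum. Working out the expression (((-5 ⊗ -3) ⊕ (-5 ⊗ 3)) ⊕ ((-1 ⊕ 8) ⊗ (-2 ⊗ 3))) gives -8.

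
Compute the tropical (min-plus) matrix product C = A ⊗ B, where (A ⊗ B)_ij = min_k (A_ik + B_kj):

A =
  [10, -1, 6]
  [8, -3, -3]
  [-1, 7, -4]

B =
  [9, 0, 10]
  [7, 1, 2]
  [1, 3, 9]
A ⊗ B =
  [6, 0, 1]
  [-2, -2, -1]
  [-3, -1, 5]

Apply the min-plus product entry-by-entry:
  C[0][0] = min over k of (A[0][0] + B[0][0] = 10 + 9 = 19, A[0][1] + B[1][0] = -1 + 7 = 6, A[0][2] + B[2][0] = 6 + 1 = 7) = 6 (attained at k = 1)
  C[0][1] = min over k of (A[0][0] + B[0][1] = 10 + 0 = 10, A[0][1] + B[1][1] = -1 + 1 = 0, A[0][2] + B[2][1] = 6 + 3 = 9) = 0 (attained at k = 1)
  C[0][2] = min over k of (A[0][0] + B[0][2] = 10 + 10 = 20, A[0][1] + B[1][2] = -1 + 2 = 1, A[0][2] + B[2][2] = 6 + 9 = 15) = 1 (attained at k = 1)
  C[1][0] = min over k of (A[1][0] + B[0][0] = 8 + 9 = 17, A[1][1] + B[1][0] = -3 + 7 = 4, A[1][2] + B[2][0] = -3 + 1 = -2) = -2 (attained at k = 2)
  C[1][1] = min over k of (A[1][0] + B[0][1] = 8 + 0 = 8, A[1][1] + B[1][1] = -3 + 1 = -2, A[1][2] + B[2][1] = -3 + 3 = 0) = -2 (attained at k = 1)
  C[1][2] = min over k of (A[1][0] + B[0][2] = 8 + 10 = 18, A[1][1] + B[1][2] = -3 + 2 = -1, A[1][2] + B[2][2] = -3 + 9 = 6) = -1 (attained at k = 1)
  C[2][0] = min over k of (A[2][0] + B[0][0] = -1 + 9 = 8, A[2][1] + B[1][0] = 7 + 7 = 14, A[2][2] + B[2][0] = -4 + 1 = -3) = -3 (attained at k = 2)
  C[2][1] = min over k of (A[2][0] + B[0][1] = -1 + 0 = -1, A[2][1] + B[1][1] = 7 + 1 = 8, A[2][2] + B[2][1] = -4 + 3 = -1) = -1 (attained at k = 0)
  C[2][2] = min over k of (A[2][0] + B[0][2] = -1 + 10 = 9, A[2][1] + B[1][2] = 7 + 2 = 9, A[2][2] + B[2][2] = -4 + 9 = 5) = 5 (attained at k = 2)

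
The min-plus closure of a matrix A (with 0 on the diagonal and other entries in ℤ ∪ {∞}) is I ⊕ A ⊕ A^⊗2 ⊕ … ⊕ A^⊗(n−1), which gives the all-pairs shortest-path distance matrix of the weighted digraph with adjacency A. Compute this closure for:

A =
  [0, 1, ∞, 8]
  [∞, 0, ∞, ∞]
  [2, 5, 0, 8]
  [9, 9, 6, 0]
Closure =
  [0, 1, 14, 8]
  [∞, 0, ∞, ∞]
  [2, 3, 0, 8]
  [8, 9, 6, 0]

This is the Floyd-Warshall all-pairs shortest-path computation. For each intermediate vertex k = 0, 1, …, 3, update dist[i][j] ← min(dist[i][j], dist[i][k] + dist[k][j]). The final matrix gives, for each (i, j), the minimum total weight of any directed path from i to j (possibly empty when i = j).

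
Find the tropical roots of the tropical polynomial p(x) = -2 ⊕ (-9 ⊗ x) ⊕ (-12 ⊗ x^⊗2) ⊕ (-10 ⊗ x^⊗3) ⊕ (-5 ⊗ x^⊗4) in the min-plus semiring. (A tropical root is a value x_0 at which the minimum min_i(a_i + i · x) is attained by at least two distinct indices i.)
Roots: {-5, -2, 3, 7}

Each tropical root is a break point of the lower envelope of the lines y = a_i + i · x (there are 5 lines, with slopes 0, 1, ..., 4). Only the lines that attain the minimum somewhere contribute to roots; other lines are dominated. Here the surviving (envelope) indices are i = 4, i = 3, i = 2, i = 1, i = 0.
Intersections between consecutive envelope lines give the roots: for adjacent envelope indices i < j the intersection is x = (a_i − a_j) / (j − i). Reading off the sorted break points: {-5, -2, 3, 7}.
Verification: at each break x_0, at least two indices attain the minimum of min_i(a_i + i · x_0).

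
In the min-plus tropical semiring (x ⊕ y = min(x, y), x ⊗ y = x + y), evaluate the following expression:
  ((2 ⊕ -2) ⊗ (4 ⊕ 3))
((2 ⊕ -2) ⊗ (4 ⊕ 3)) = 1

Expand innermost to outermost. Recall ⊕ takes the minimum of its arguments and ⊗ takes their sum. Working out the expression ((2 ⊕ -2) ⊗ (4 ⊕ 3)) gives 1.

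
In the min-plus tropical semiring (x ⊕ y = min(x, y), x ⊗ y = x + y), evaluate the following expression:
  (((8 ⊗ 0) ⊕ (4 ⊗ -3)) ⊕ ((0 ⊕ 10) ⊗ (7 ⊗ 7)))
(((8 ⊗ 0) ⊕ (4 ⊗ -3)) ⊕ ((0 ⊕ 10) ⊗ (7 ⊗ 7))) = 1

Expand innermost to outermost. Recall ⊕ takes the minimum of its arguments and ⊗ takes their sum. Working out the expression (((8 ⊗ 0) ⊕ (4 ⊗ -3)) ⊕ ((0 ⊕ 10) ⊗ (7 ⊗ 7))) gives 1.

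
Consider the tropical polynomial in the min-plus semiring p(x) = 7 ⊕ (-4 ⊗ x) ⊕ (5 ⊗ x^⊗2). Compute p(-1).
p(-1) = -5

A tropical monomial a ⊗ x^⊗i evaluates to a + i · x. Evaluating each term at x = -1:
  Term 0 contributes 7 + 0 · -1 = 7
  Term 1 contributes -4 + 1 · -1 = -5
  Term 2 contributes 5 + 2 · -1 = 3
p(-1) = ⊕ of these = min[7, -5, 3] = -5.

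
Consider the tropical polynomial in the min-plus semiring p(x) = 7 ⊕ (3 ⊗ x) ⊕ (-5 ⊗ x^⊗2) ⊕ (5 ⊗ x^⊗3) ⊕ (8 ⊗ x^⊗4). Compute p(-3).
p(-3) = -11

A tropical monomial a ⊗ x^⊗i evaluates to a + i · x. Evaluating each term at x = -3:
  Term 0 contributes 7 + 0 · -3 = 7
  Term 1 contributes 3 + 1 · -3 = 0
  Term 2 contributes -5 + 2 · -3 = -11
  Term 3 contributes 5 + 3 · -3 = -4
  Term 4 contributes 8 + 4 · -3 = -4
p(-3) = ⊕ of these = min[7, 0, -11, -4, -4] = -11.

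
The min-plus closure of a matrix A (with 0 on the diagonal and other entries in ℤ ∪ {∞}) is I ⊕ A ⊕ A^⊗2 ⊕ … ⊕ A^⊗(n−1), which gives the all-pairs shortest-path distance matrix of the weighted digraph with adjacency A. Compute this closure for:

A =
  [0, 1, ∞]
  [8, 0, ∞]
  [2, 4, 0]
Closure =
  [0, 1, ∞]
  [8, 0, ∞]
  [2, 3, 0]

This is the Floyd-Warshall all-pairs shortest-path computation. For each intermediate vertex k = 0, 1, …, 2, update dist[i][j] ← min(dist[i][j], dist[i][k] + dist[k][j]). The final matrix gives, for each (i, j), the minimum total weight of any directed path from i to j (possibly empty when i = j).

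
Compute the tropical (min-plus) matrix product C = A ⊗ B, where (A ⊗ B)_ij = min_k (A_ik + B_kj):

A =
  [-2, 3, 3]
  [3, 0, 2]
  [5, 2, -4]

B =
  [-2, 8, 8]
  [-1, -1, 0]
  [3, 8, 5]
A ⊗ B =
  [-4, 2, 3]
  [-1, -1, 0]
  [-1, 1, 1]

Apply the min-plus product entry-by-entry:
  C[0][0] = min over k of (A[0][0] + B[0][0] = -2 + -2 = -4, A[0][1] + B[1][0] = 3 + -1 = 2, A[0][2] + B[2][0] = 3 + 3 = 6) = -4 (attained at k = 0)
  C[0][1] = min over k of (A[0][0] + B[0][1] = -2 + 8 = 6, A[0][1] + B[1][1] = 3 + -1 = 2, A[0][2] + B[2][1] = 3 + 8 = 11) = 2 (attained at k = 1)
  C[0][2] = min over k of (A[0][0] + B[0][2] = -2 + 8 = 6, A[0][1] + B[1][2] = 3 + 0 = 3, A[0][2] + B[2][2] = 3 + 5 = 8) = 3 (attained at k = 1)
  C[1][0] = min over k of (A[1][0] + B[0][0] = 3 + -2 = 1, A[1][1] + B[1][0] = 0 + -1 = -1, A[1][2] + B[2][0] = 2 + 3 = 5) = -1 (attained at k = 1)
  C[1][1] = min over k of (A[1][0] + B[0][1] = 3 + 8 = 11, A[1][1] + B[1][1] = 0 + -1 = -1, A[1][2] + B[2][1] = 2 + 8 = 10) = -1 (attained at k = 1)
  C[1][2] = min over k of (A[1][0] + B[0][2] = 3 + 8 = 11, A[1][1] + B[1][2] = 0 + 0 = 0, A[1][2] + B[2][2] = 2 + 5 = 7) = 0 (attained at k = 1)
  C[2][0] = min over k of (A[2][0] + B[0][0] = 5 + -2 = 3, A[2][1] + B[1][0] = 2 + -1 = 1, A[2][2] + B[2][0] = -4 + 3 = -1) = -1 (attained at k = 2)
  C[2][1] = min over k of (A[2][0] + B[0][1] = 5 + 8 = 13, A[2][1] + B[1][1] = 2 + -1 = 1, A[2][2] + B[2][1] = -4 + 8 = 4) = 1 (attained at k = 1)
  C[2][2] = min over k of (A[2][0] + B[0][2] = 5 + 8 = 13, A[2][1] + B[1][2] = 2 + 0 = 2, A[2][2] + B[2][2] = -4 + 5 = 1) = 1 (attained at k = 2)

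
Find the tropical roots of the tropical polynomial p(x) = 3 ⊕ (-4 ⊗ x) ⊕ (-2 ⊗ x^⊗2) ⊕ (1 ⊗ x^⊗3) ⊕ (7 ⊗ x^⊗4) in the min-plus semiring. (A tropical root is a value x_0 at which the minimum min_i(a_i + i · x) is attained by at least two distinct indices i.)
Roots: {-6, -3, -2, 7}

Each tropical root is a break point of the lower envelope of the lines y = a_i + i · x (there are 5 lines, with slopes 0, 1, ..., 4). Only the lines that attain the minimum somewhere contribute to roots; other lines are dominated. Here the surviving (envelope) indices are i = 4, i = 3, i = 2, i = 1, i = 0.
Intersections between consecutive envelope lines give the roots: for adjacent envelope indices i < j the intersection is x = (a_i − a_j) / (j − i). Reading off the sorted break points: {-6, -3, -2, 7}.
Verification: at each break x_0, at least two indices attain the minimum of min_i(a_i + i · x_0).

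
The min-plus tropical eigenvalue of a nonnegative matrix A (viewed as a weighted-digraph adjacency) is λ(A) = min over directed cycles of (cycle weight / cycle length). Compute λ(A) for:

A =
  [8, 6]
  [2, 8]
λ(A) = 4

Enumerate directed cycles and compute their means (weight / length). Sample:
  cycle 0 → 0: weight = 8, length = 1, mean = 8/1 ≈ 8.000
  cycle 1 → 1: weight = 8, length = 1, mean = 8/1 ≈ 8.000
  cycle 0 → 1 → 0: weight = 8, length = 2, mean = 8/2 ≈ 4.000
  cycle 1 → 0 → 1: weight = 8, length = 2, mean = 8/2 ≈ 4.000
Minimum mean = 4.000, attained e.g. along the cycle 0 → 1 → 0 with weight 8 and length 2. So λ(A) = 8/2 = 4.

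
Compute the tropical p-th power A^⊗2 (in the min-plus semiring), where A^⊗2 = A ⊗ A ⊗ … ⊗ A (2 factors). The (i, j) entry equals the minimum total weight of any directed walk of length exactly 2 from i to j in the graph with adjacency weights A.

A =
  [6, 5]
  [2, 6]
A^⊗2 =
  [7, 11]
  [8, 7]

Each entry (A^⊗2)_ij equals the minimum over all length-2 walks i = v_0 → v_1 → … → v_2 = j of Σ_t A[v_t][v_{t+1}]. For example, for (i, j) = (0, 1) we minimise over 2 possible intermediate vertex sequences; the minimum is 11, attained along the walk 0 → 0 → 1.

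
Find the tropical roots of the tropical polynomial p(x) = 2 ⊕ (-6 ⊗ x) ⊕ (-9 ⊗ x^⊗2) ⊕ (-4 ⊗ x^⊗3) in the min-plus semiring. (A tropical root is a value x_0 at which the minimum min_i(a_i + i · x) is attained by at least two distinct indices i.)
Roots: {-5, 3, 8}

Each tropical root is a break point of the lower envelope of the lines y = a_i + i · x (there are 4 lines, with slopes 0, 1, ..., 3). Only the lines that attain the minimum somewhere contribute to roots; other lines are dominated. Here the surviving (envelope) indices are i = 3, i = 2, i = 1, i = 0.
Intersections between consecutive envelope lines give the roots: for adjacent envelope indices i < j the intersection is x = (a_i − a_j) / (j − i). Reading off the sorted break points: {-5, 3, 8}.
Verification: at each break x_0, at least two indices attain the minimum of min_i(a_i + i · x_0).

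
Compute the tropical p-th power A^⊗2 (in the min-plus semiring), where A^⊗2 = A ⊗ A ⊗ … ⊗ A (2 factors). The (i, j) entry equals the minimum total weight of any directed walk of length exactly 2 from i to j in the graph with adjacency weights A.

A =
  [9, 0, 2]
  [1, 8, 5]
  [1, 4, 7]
A^⊗2 =
  [1, 6, 5]
  [6, 1, 3]
  [5, 1, 3]

Each entry (A^⊗2)_ij equals the minimum over all length-2 walks i = v_0 → v_1 → … → v_2 = j of Σ_t A[v_t][v_{t+1}]. For example, for (i, j) = (0, 2) we minimise over 3 possible intermediate vertex sequences; the minimum is 5, attained along the walk 0 → 1 → 2.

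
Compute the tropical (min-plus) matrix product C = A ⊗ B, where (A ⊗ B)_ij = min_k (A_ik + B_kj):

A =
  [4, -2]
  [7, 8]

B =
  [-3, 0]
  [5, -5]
A ⊗ B =
  [1, -7]
  [4, 3]

Apply the min-plus product entry-by-entry:
  C[0][0] = min over k of (A[0][0] + B[0][0] = 4 + -3 = 1, A[0][1] + B[1][0] = -2 + 5 = 3) = 1 (attained at k = 0)
  C[0][1] = min over k of (A[0][0] + B[0][1] = 4 + 0 = 4, A[0][1] + B[1][1] = -2 + -5 = -7) = -7 (attained at k = 1)
  C[1][0] = min over k of (A[1][0] + B[0][0] = 7 + -3 = 4, A[1][1] + B[1][0] = 8 + 5 = 13) = 4 (attained at k = 0)
  C[1][1] = min over k of (A[1][0] + B[0][1] = 7 + 0 = 7, A[1][1] + B[1][1] = 8 + -5 = 3) = 3 (attained at k = 1)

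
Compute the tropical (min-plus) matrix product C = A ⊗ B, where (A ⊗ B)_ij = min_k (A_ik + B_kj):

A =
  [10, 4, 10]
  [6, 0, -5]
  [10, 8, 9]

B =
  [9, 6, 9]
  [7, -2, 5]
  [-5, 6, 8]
A ⊗ B =
  [5, 2, 9]
  [-10, -2, 3]
  [4, 6, 13]

Apply the min-plus product entry-by-entry:
  C[0][0] = min over k of (A[0][0] + B[0][0] = 10 + 9 = 19, A[0][1] + B[1][0] = 4 + 7 = 11, A[0][2] + B[2][0] = 10 + -5 = 5) = 5 (attained at k = 2)
  C[0][1] = min over k of (A[0][0] + B[0][1] = 10 + 6 = 16, A[0][1] + B[1][1] = 4 + -2 = 2, A[0][2] + B[2][1] = 10 + 6 = 16) = 2 (attained at k = 1)
  C[0][2] = min over k of (A[0][0] + B[0][2] = 10 + 9 = 19, A[0][1] + B[1][2] = 4 + 5 = 9, A[0][2] + B[2][2] = 10 + 8 = 18) = 9 (attained at k = 1)
  C[1][0] = min over k of (A[1][0] + B[0][0] = 6 + 9 = 15, A[1][1] + B[1][0] = 0 + 7 = 7, A[1][2] + B[2][0] = -5 + -5 = -10) = -10 (attained at k = 2)
  C[1][1] = min over k of (A[1][0] + B[0][1] = 6 + 6 = 12, A[1][1] + B[1][1] = 0 + -2 = -2, A[1][2] + B[2][1] = -5 + 6 = 1) = -2 (attained at k = 1)
  C[1][2] = min over k of (A[1][0] + B[0][2] = 6 + 9 = 15, A[1][1] + B[1][2] = 0 + 5 = 5, A[1][2] + B[2][2] = -5 + 8 = 3) = 3 (attained at k = 2)
  C[2][0] = min over k of (A[2][0] + B[0][0] = 10 + 9 = 19, A[2][1] + B[1][0] = 8 + 7 = 15, A[2][2] + B[2][0] = 9 + -5 = 4) = 4 (attained at k = 2)
  C[2][1] = min over k of (A[2][0] + B[0][1] = 10 + 6 = 16, A[2][1] + B[1][1] = 8 + -2 = 6, A[2][2] + B[2][1] = 9 + 6 = 15) = 6 (attained at k = 1)
  C[2][2] = min over k of (A[2][0] + B[0][2] = 10 + 9 = 19, A[2][1] + B[1][2] = 8 + 5 = 13, A[2][2] + B[2][2] = 9 + 8 = 17) = 13 (attained at k = 1)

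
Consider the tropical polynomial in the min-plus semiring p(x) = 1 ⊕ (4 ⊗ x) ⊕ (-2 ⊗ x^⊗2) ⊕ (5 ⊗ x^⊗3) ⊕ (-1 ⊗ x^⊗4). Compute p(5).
p(5) = 1

A tropical monomial a ⊗ x^⊗i evaluates to a + i · x. Evaluating each term at x = 5:
  Term 0 contributes 1 + 0 · 5 = 1
  Term 1 contributes 4 + 1 · 5 = 9
  Term 2 contributes -2 + 2 · 5 = 8
  Term 3 contributes 5 + 3 · 5 = 20
  Term 4 contributes -1 + 4 · 5 = 19
p(5) = ⊕ of these = min[1, 9, 8, 20, 19] = 1.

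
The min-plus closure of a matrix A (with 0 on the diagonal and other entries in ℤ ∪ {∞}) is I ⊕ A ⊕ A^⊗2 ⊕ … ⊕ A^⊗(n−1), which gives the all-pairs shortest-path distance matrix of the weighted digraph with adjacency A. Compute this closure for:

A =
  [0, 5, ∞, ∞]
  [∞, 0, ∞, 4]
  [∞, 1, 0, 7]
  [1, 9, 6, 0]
Closure =
  [0, 5, 15, 9]
  [5, 0, 10, 4]
  [6, 1, 0, 5]
  [1, 6, 6, 0]

This is the Floyd-Warshall all-pairs shortest-path computation. For each intermediate vertex k = 0, 1, …, 3, update dist[i][j] ← min(dist[i][j], dist[i][k] + dist[k][j]). The final matrix gives, for each (i, j), the minimum total weight of any directed path from i to j (possibly empty when i = j).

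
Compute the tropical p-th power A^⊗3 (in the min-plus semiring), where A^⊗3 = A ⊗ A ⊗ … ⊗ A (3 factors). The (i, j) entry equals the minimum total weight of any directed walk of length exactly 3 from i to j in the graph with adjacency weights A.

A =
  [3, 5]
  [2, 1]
A^⊗3 =
  [8, 7]
  [4, 3]

Each entry (A^⊗3)_ij equals the minimum over all length-3 walks i = v_0 → v_1 → … → v_3 = j of Σ_t A[v_t][v_{t+1}]. For example, for (i, j) = (0, 1) we minimise over 4 possible intermediate vertex sequences; the minimum is 7, attained along the walk 0 → 1 → 1 → 1.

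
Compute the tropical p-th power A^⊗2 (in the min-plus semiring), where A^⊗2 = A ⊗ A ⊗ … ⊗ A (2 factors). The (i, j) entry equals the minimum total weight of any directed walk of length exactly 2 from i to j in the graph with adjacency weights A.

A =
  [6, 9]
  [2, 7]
A^⊗2 =
  [11, 15]
  [8, 11]

Each entry (A^⊗2)_ij equals the minimum over all length-2 walks i = v_0 → v_1 → … → v_2 = j of Σ_t A[v_t][v_{t+1}]. For example, for (i, j) = (0, 1) we minimise over 2 possible intermediate vertex sequences; the minimum is 15, attained along the walk 0 → 0 → 1.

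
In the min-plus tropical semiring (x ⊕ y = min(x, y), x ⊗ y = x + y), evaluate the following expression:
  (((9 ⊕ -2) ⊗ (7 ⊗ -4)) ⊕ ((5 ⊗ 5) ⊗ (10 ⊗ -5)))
(((9 ⊕ -2) ⊗ (7 ⊗ -4)) ⊕ ((5 ⊗ 5) ⊗ (10 ⊗ -5))) = 1

Expand innermost to outermost. Recall ⊕ takes the minimum of its arguments and ⊗ takes their sum. Working out the expression (((9 ⊕ -2) ⊗ (7 ⊗ -4)) ⊕ ((5 ⊗ 5) ⊗ (10 ⊗ -5))) gives 1.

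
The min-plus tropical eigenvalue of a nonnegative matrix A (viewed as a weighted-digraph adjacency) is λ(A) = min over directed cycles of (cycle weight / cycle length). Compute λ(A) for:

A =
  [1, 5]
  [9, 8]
λ(A) = 1

Enumerate directed cycles and compute their means (weight / length). Sample:
  cycle 0 → 0: weight = 1, length = 1, mean = 1/1 ≈ 1.000
  cycle 1 → 1: weight = 8, length = 1, mean = 8/1 ≈ 8.000
  cycle 0 → 1 → 0: weight = 14, length = 2, mean = 14/2 ≈ 7.000
  cycle 1 → 0 → 1: weight = 14, length = 2, mean = 14/2 ≈ 7.000
Minimum mean = 1.000, attained e.g. along the cycle 0 → 0 with weight 1 and length 1. So λ(A) = 1/1 = 1.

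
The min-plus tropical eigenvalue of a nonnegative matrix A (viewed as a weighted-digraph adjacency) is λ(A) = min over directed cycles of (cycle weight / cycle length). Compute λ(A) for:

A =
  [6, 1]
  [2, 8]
λ(A) = 3/2

Enumerate directed cycles and compute their means (weight / length). Sample:
  cycle 0 → 0: weight = 6, length = 1, mean = 6/1 ≈ 6.000
  cycle 1 → 1: weight = 8, length = 1, mean = 8/1 ≈ 8.000
  cycle 0 → 1 → 0: weight = 3, length = 2, mean = 3/2 ≈ 1.500
  cycle 1 → 0 → 1: weight = 3, length = 2, mean = 3/2 ≈ 1.500
Minimum mean = 1.500, attained e.g. along the cycle 0 → 1 → 0 with weight 3 and length 2. So λ(A) = 3/2 = 3/2.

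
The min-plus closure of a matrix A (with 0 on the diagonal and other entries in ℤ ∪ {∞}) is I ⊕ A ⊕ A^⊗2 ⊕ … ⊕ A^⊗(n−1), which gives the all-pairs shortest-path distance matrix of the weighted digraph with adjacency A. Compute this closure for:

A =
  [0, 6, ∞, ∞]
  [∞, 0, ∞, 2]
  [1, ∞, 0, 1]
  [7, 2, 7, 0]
Closure =
  [0, 6, 15, 8]
  [9, 0, 9, 2]
  [1, 3, 0, 1]
  [7, 2, 7, 0]

This is the Floyd-Warshall all-pairs shortest-path computation. For each intermediate vertex k = 0, 1, …, 3, update dist[i][j] ← min(dist[i][j], dist[i][k] + dist[k][j]). The final matrix gives, for each (i, j), the minimum total weight of any directed path from i to j (possibly empty when i = j).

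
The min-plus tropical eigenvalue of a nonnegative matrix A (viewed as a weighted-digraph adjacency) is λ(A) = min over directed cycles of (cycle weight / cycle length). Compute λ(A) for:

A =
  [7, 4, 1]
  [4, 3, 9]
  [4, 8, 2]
λ(A) = 2

Enumerate directed cycles and compute their means (weight / length). Sample:
  cycle 0 → 0: weight = 7, length = 1, mean = 7/1 ≈ 7.000
  cycle 1 → 1: weight = 3, length = 1, mean = 3/1 ≈ 3.000
  cycle 2 → 2: weight = 2, length = 1, mean = 2/1 ≈ 2.000
  cycle 0 → 1 → 0: weight = 8, length = 2, mean = 8/2 ≈ 4.000
  cycle 0 → 2 → 0: weight = 5, length = 2, mean = 5/2 ≈ 2.500
  cycle 1 → 0 → 1: weight = 8, length = 2, mean = 8/2 ≈ 4.000
Minimum mean = 2.000, attained e.g. along the cycle 2 → 2 with weight 2 and length 1. So λ(A) = 2/1 = 2.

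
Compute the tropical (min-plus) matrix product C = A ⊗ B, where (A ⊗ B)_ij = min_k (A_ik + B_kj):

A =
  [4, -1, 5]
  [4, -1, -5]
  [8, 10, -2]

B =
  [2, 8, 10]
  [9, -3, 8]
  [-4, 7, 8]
A ⊗ B =
  [1, -4, 7]
  [-9, -4, 3]
  [-6, 5, 6]

Apply the min-plus product entry-by-entry:
  C[0][0] = min over k of (A[0][0] + B[0][0] = 4 + 2 = 6, A[0][1] + B[1][0] = -1 + 9 = 8, A[0][2] + B[2][0] = 5 + -4 = 1) = 1 (attained at k = 2)
  C[0][1] = min over k of (A[0][0] + B[0][1] = 4 + 8 = 12, A[0][1] + B[1][1] = -1 + -3 = -4, A[0][2] + B[2][1] = 5 + 7 = 12) = -4 (attained at k = 1)
  C[0][2] = min over k of (A[0][0] + B[0][2] = 4 + 10 = 14, A[0][1] + B[1][2] = -1 + 8 = 7, A[0][2] + B[2][2] = 5 + 8 = 13) = 7 (attained at k = 1)
  C[1][0] = min over k of (A[1][0] + B[0][0] = 4 + 2 = 6, A[1][1] + B[1][0] = -1 + 9 = 8, A[1][2] + B[2][0] = -5 + -4 = -9) = -9 (attained at k = 2)
  C[1][1] = min over k of (A[1][0] + B[0][1] = 4 + 8 = 12, A[1][1] + B[1][1] = -1 + -3 = -4, A[1][2] + B[2][1] = -5 + 7 = 2) = -4 (attained at k = 1)
  C[1][2] = min over k of (A[1][0] + B[0][2] = 4 + 10 = 14, A[1][1] + B[1][2] = -1 + 8 = 7, A[1][2] + B[2][2] = -5 + 8 = 3) = 3 (attained at k = 2)
  C[2][0] = min over k of (A[2][0] + B[0][0] = 8 + 2 = 10, A[2][1] + B[1][0] = 10 + 9 = 19, A[2][2] + B[2][0] = -2 + -4 = -6) = -6 (attained at k = 2)
  C[2][1] = min over k of (A[2][0] + B[0][1] = 8 + 8 = 16, A[2][1] + B[1][1] = 10 + -3 = 7, A[2][2] + B[2][1] = -2 + 7 = 5) = 5 (attained at k = 2)
  C[2][2] = min over k of (A[2][0] + B[0][2] = 8 + 10 = 18, A[2][1] + B[1][2] = 10 + 8 = 18, A[2][2] + B[2][2] = -2 + 8 = 6) = 6 (attained at k = 2)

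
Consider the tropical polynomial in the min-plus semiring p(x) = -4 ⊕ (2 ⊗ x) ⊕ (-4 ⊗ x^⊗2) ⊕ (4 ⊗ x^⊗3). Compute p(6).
p(6) = -4

A tropical monomial a ⊗ x^⊗i evaluates to a + i · x. Evaluating each term at x = 6:
  Term 0 contributes -4 + 0 · 6 = -4
  Term 1 contributes 2 + 1 · 6 = 8
  Term 2 contributes -4 + 2 · 6 = 8
  Term 3 contributes 4 + 3 · 6 = 22
p(6) = ⊕ of these = min[-4, 8, 8, 22] = -4.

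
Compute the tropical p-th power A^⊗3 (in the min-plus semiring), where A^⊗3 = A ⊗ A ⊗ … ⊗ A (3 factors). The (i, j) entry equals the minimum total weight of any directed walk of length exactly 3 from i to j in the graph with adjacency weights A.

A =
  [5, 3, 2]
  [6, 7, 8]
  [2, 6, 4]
A^⊗3 =
  [8, 7, 6]
  [10, 13, 12]
  [6, 9, 8]

Each entry (A^⊗3)_ij equals the minimum over all length-3 walks i = v_0 → v_1 → … → v_3 = j of Σ_t A[v_t][v_{t+1}]. For example, for (i, j) = (0, 2) we minimise over 9 possible intermediate vertex sequences; the minimum is 6, attained along the walk 0 → 2 → 0 → 2.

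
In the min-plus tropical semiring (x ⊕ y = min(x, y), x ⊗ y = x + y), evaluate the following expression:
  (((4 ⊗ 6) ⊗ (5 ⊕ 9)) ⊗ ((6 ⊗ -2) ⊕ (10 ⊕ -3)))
(((4 ⊗ 6) ⊗ (5 ⊕ 9)) ⊗ ((6 ⊗ -2) ⊕ (10 ⊕ -3))) = 12

Expand innermost to outermost. Recall ⊕ takes the minimum of its arguments and ⊗ takes their sum. Working out the expression (((4 ⊗ 6) ⊗ (5 ⊕ 9)) ⊗ ((6 ⊗ -2) ⊕ (10 ⊕ -3))) gives 12.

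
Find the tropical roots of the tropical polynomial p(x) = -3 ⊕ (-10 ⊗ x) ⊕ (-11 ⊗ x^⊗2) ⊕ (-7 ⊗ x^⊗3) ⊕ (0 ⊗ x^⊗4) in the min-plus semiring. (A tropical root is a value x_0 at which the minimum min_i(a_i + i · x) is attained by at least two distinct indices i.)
Roots: {-7, -4, 1, 7}

Each tropical root is a break point of the lower envelope of the lines y = a_i + i · x (there are 5 lines, with slopes 0, 1, ..., 4). Only the lines that attain the minimum somewhere contribute to roots; other lines are dominated. Here the surviving (envelope) indices are i = 4, i = 3, i = 2, i = 1, i = 0.
Intersections between consecutive envelope lines give the roots: for adjacent envelope indices i < j the intersection is x = (a_i − a_j) / (j − i). Reading off the sorted break points: {-7, -4, 1, 7}.
Verification: at each break x_0, at least two indices attain the minimum of min_i(a_i + i · x_0).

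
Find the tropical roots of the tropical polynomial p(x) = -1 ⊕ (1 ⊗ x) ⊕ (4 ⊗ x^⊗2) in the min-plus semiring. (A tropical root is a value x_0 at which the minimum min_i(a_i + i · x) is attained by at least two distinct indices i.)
Roots: {-3, -2}

Each tropical root is a break point of the lower envelope of the lines y = a_i + i · x (there are 3 lines, with slopes 0, 1, ..., 2). Only the lines that attain the minimum somewhere contribute to roots; other lines are dominated. Here the surviving (envelope) indices are i = 2, i = 1, i = 0.
Intersections between consecutive envelope lines give the roots: for adjacent envelope indices i < j the intersection is x = (a_i − a_j) / (j − i). Reading off the sorted break points: {-3, -2}.
Verification: at each break x_0, at least two indices attain the minimum of min_i(a_i + i · x_0).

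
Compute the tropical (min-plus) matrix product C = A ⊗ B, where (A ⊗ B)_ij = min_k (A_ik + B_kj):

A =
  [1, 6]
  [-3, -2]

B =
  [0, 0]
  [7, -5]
A ⊗ B =
  [1, 1]
  [-3, -7]

Apply the min-plus product entry-by-entry:
  C[0][0] = min over k of (A[0][0] + B[0][0] = 1 + 0 = 1, A[0][1] + B[1][0] = 6 + 7 = 13) = 1 (attained at k = 0)
  C[0][1] = min over k of (A[0][0] + B[0][1] = 1 + 0 = 1, A[0][1] + B[1][1] = 6 + -5 = 1) = 1 (attained at k = 0)
  C[1][0] = min over k of (A[1][0] + B[0][0] = -3 + 0 = -3, A[1][1] + B[1][0] = -2 + 7 = 5) = -3 (attained at k = 0)
  C[1][1] = min over k of (A[1][0] + B[0][1] = -3 + 0 = -3, A[1][1] + B[1][1] = -2 + -5 = -7) = -7 (attained at k = 1)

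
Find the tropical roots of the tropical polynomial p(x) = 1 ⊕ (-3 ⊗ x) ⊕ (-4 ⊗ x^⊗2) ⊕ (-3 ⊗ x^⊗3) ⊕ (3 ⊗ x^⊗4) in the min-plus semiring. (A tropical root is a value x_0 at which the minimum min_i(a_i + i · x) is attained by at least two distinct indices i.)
Roots: {-6, -1, 1, 4}

Each tropical root is a break point of the lower envelope of the lines y = a_i + i · x (there are 5 lines, with slopes 0, 1, ..., 4). Only the lines that attain the minimum somewhere contribute to roots; other lines are dominated. Here the surviving (envelope) indices are i = 4, i = 3, i = 2, i = 1, i = 0.
Intersections between consecutive envelope lines give the roots: for adjacent envelope indices i < j the intersection is x = (a_i − a_j) / (j − i). Reading off the sorted break points: {-6, -1, 1, 4}.
Verification: at each break x_0, at least two indices attain the minimum of min_i(a_i + i · x_0).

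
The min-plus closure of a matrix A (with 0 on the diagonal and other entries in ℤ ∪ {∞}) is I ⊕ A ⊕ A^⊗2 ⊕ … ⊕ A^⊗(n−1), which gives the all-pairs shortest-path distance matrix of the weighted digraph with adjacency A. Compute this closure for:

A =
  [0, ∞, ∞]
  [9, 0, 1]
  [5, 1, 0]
Closure =
  [0, ∞, ∞]
  [6, 0, 1]
  [5, 1, 0]

This is the Floyd-Warshall all-pairs shortest-path computation. For each intermediate vertex k = 0, 1, …, 2, update dist[i][j] ← min(dist[i][j], dist[i][k] + dist[k][j]). The final matrix gives, for each (i, j), the minimum total weight of any directed path from i to j (possibly empty when i = j).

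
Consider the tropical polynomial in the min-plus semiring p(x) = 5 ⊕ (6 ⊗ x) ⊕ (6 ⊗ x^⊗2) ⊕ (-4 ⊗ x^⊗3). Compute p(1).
p(1) = -1

A tropical monomial a ⊗ x^⊗i evaluates to a + i · x. Evaluating each term at x = 1:
  Term 0 contributes 5 + 0 · 1 = 5
  Term 1 contributes 6 + 1 · 1 = 7
  Term 2 contributes 6 + 2 · 1 = 8
  Term 3 contributes -4 + 3 · 1 = -1
p(1) = ⊕ of these = min[5, 7, 8, -1] = -1.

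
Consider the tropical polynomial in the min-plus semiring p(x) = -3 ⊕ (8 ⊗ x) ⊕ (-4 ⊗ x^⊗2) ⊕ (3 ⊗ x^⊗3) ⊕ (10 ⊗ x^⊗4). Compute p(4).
p(4) = -3

A tropical monomial a ⊗ x^⊗i evaluates to a + i · x. Evaluating each term at x = 4:
  Term 0 contributes -3 + 0 · 4 = -3
  Term 1 contributes 8 + 1 · 4 = 12
  Term 2 contributes -4 + 2 · 4 = 4
  Term 3 contributes 3 + 3 · 4 = 15
  Term 4 contributes 10 + 4 · 4 = 26
p(4) = ⊕ of these = min[-3, 12, 4, 15, 26] = -3.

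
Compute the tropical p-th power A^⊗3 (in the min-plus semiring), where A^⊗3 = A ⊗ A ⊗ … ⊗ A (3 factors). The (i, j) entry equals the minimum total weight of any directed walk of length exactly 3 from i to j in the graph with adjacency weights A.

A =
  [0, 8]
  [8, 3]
A^⊗3 =
  [0, 8]
  [8, 9]

Each entry (A^⊗3)_ij equals the minimum over all length-3 walks i = v_0 → v_1 → … → v_3 = j of Σ_t A[v_t][v_{t+1}]. For example, for (i, j) = (0, 1) we minimise over 4 possible intermediate vertex sequences; the minimum is 8, attained along the walk 0 → 0 → 0 → 1.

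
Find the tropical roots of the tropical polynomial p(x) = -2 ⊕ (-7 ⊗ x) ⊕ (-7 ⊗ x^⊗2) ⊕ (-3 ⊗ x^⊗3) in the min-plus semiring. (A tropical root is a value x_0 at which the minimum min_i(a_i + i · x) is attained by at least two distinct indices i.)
Roots: {-4, 0, 5}

Each tropical root is a break point of the lower envelope of the lines y = a_i + i · x (there are 4 lines, with slopes 0, 1, ..., 3). Only the lines that attain the minimum somewhere contribute to roots; other lines are dominated. Here the surviving (envelope) indices are i = 3, i = 2, i = 1, i = 0.
Intersections between consecutive envelope lines give the roots: for adjacent envelope indices i < j the intersection is x = (a_i − a_j) / (j − i). Reading off the sorted break points: {-4, 0, 5}.
Verification: at each break x_0, at least two indices attain the minimum of min_i(a_i + i · x_0).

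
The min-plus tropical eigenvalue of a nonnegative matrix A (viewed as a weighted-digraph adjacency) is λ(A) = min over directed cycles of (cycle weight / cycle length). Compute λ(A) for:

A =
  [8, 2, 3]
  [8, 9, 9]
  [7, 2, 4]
λ(A) = 4

Enumerate directed cycles and compute their means (weight / length). Sample:
  cycle 0 → 0: weight = 8, length = 1, mean = 8/1 ≈ 8.000
  cycle 1 → 1: weight = 9, length = 1, mean = 9/1 ≈ 9.000
  cycle 2 → 2: weight = 4, length = 1, mean = 4/1 ≈ 4.000
  cycle 0 → 1 → 0: weight = 10, length = 2, mean = 10/2 ≈ 5.000
  cycle 0 → 2 → 0: weight = 10, length = 2, mean = 10/2 ≈ 5.000
  cycle 1 → 0 → 1: weight = 10, length = 2, mean = 10/2 ≈ 5.000
Minimum mean = 4.000, attained e.g. along the cycle 2 → 2 with weight 4 and length 1. So λ(A) = 4/1 = 4.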